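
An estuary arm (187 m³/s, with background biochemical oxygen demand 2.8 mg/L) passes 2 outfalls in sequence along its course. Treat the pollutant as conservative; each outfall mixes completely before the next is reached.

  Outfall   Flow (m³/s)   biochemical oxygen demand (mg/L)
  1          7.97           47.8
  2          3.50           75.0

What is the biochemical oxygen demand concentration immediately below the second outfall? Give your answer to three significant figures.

Below outfall 1: Q → 195.0 m³/s, C = (187.0·2.800 + 7.970·47.80)/195.0 = 4.640 mg/L.
Below outfall 2: Q → 198.5 m³/s, C = (195.0·4.640 + 3.500·75.00)/198.5 = 5.880 mg/L.

5.88 mg/L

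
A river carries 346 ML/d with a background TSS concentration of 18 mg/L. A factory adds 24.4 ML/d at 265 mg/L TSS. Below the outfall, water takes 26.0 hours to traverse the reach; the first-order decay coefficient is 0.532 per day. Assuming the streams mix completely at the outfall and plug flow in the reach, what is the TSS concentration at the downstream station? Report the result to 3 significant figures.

Mixed concentration C = ΣQC/ΣQ = (346.0·18.00 + 24.40·265.0) / 370.4 = 12690/370.4 = 34.27 mg/L.
After decay, C = 34.27 × e^(−kt) = 34.27 × 0.5620 = 19.26 mg/L.

19.3 mg/L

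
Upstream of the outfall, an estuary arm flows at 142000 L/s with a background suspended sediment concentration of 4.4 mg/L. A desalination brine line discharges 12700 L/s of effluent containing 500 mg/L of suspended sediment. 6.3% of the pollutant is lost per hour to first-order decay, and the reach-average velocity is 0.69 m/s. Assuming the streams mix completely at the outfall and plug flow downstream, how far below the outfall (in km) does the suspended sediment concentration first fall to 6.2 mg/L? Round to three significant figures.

Flow-weighted average: C = (142000·4.400 + 12700·500.0) / 154700 = 6975000/154700 = 45.09 mg/L.
6.3%/h lost → k = −ln(1 − 0.063) = 0.06507 h⁻¹.
Set 45.09·exp(−k·t) = 6.2 → t = ln(45.09/6.2)/k = 109800 s = 30.49 h.
Distance = v·t = 0.69·109800 = 75740 m = 75.74 km.

75.7 km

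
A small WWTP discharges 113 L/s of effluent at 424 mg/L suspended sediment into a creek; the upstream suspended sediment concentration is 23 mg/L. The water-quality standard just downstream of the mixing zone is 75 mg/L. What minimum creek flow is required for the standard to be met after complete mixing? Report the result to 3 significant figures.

Set C_mix = 75: (Q·23.00 + 113.0·424.0) / (Q + 113.0) = 75
→ Q = 113.0·(424.0 − 75)/(75 − 23.00) = 758.4 L/s.

758 L/s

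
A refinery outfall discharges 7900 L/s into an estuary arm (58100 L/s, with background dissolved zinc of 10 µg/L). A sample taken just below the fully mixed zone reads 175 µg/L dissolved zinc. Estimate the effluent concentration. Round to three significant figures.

1390 µg/L

Mass balance: 58100·10.00 + 7900·Cₑ = 66000·175.0
→ Cₑ = (66000·175.0 − 58100·10.00) / 7900 = 1388 µg/L.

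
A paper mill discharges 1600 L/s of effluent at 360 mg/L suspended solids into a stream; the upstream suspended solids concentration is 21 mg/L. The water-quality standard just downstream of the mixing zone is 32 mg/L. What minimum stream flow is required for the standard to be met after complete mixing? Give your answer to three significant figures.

Set C_mix = 32: (Q·21.00 + 1600·360.0) / (Q + 1600) = 32
→ Q = 1600·(360.0 − 32)/(32 − 21.00) = 47710 L/s.

47700 L/s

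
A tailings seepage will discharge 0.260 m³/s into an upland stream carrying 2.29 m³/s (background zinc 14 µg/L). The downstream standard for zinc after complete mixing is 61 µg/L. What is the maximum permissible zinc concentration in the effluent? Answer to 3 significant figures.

At the limit, (Qr·Cr + Qe·Cₑ)/(Qr + Qe) = 61:
Cₑ = (2.550·61 − 2.290·14.00) / 0.2600 = 475.0 µg/L.

475 µg/L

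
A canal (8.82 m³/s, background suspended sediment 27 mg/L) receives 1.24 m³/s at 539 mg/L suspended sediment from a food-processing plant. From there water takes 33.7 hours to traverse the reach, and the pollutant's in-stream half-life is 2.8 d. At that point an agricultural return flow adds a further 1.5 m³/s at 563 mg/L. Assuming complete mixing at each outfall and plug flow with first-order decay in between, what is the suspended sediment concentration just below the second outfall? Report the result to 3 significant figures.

128 mg/L

Mixed concentration C = ΣQC/ΣQ = (8.820·27.00 + 1.240·539.0) / 10.06 = 906.5/10.06 = 90.11 mg/L; combined flow 10.06 m³/s.
Half-life 2.8 d → k = ln 2 / 2.8 = 0.2476 d⁻¹.
Applying C = C₀e^(−kt): 90.11 × 0.7064 = 63.65 mg/L.
At the second outfall, C = (10.06·63.65 + 1.500·563.0) / (10.06 + 1.500) = 128.4 mg/L.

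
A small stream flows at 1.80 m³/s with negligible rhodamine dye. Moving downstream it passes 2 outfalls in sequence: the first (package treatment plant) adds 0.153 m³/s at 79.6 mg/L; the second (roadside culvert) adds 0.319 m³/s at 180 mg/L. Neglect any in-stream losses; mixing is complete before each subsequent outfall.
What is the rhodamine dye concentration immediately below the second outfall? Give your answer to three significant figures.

30.6 mg/L

Outfall 1: combined Q = 1.953 m³/s; C = (1.800·0 + 0.1530·79.60)/1.953 = 6.236 mg/L.
Outfall 2: combined Q = 2.272 m³/s; C = (1.953·6.236 + 0.3190·180.0)/2.272 = 30.63 mg/L.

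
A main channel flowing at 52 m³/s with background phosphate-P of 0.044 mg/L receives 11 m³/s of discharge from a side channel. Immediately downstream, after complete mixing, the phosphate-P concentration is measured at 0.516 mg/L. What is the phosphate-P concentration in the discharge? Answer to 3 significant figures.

Mass balance: 52.00·0.04400 + 11.00·Cₑ = 63.00·0.5160
→ Cₑ = (63.00·0.5160 − 52.00·0.04400) / 11.00 = 2.747 mg/L.

2.75 mg/L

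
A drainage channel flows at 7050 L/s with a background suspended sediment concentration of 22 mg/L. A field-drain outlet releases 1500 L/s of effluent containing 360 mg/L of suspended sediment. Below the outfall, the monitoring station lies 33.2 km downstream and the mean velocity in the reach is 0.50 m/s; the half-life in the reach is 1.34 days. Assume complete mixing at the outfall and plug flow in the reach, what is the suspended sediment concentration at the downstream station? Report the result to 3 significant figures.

Mass balance: C = (7050·22.00 + 1500·360.0) / 8550 = 695100/8550 = 81.30 mg/L.
Travel time t = 33.2·1000 / 0.50 = 66400 s = 18.44 h.
Half-life 1.34 d → k = ln 2 / 1.34 = 0.5173 d⁻¹.
First-order decay: C = 81.30·exp(−k·t) = 81.30·0.6720 = 54.63 mg/L.

54.6 mg/L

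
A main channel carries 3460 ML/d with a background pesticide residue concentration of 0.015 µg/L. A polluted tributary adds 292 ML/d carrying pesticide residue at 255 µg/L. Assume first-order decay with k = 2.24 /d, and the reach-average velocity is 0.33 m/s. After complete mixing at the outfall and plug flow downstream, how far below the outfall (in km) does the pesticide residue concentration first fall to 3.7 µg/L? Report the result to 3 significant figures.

Flow-weighted average: C = (3460·0.01500 + 292.0·255.0) / 3752 = 74510/3752 = 19.86 µg/L.
Set 19.86·exp(−k·t) = 3.7 → t = ln(19.86/3.7)/k = 64810 s = 18.00 h.
Distance = v·t = 0.33·64810 = 21390 m = 21.39 km.

21.4 km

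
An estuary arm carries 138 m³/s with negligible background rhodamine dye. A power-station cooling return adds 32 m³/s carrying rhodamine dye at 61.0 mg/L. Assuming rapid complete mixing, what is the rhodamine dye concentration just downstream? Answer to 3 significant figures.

11.5 mg/L

Conservation of mass: C = (138.0·0 + 32.00·61.00) / 170.0 = 1952/170.0 = 11.48 mg/L.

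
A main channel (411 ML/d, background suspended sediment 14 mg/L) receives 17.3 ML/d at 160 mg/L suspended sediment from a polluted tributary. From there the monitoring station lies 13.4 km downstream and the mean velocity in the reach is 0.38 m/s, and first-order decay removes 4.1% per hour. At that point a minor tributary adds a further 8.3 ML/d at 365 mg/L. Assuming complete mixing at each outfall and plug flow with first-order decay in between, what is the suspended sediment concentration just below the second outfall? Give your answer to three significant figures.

Mixed concentration C = ΣQC/ΣQ = (411.0·14.00 + 17.30·160.0) / 428.3 = 8522/428.3 = 19.90 mg/L; combined flow 428.3 ML/d.
Travel time t = 13.4·1000 / 0.38 = 35260 s = 9.795 h.
4.1%/h lost → k = −ln(1 − 0.041) = 0.04186 h⁻¹.
Decay over the reach: 19.90·exp(−kt) = 19.90·0.6636 = 13.20 mg/L.
At the second outfall, C = (428.3·13.20 + 8.300·365.0) / (428.3 + 8.300) = 19.89 mg/L.

19.9 mg/L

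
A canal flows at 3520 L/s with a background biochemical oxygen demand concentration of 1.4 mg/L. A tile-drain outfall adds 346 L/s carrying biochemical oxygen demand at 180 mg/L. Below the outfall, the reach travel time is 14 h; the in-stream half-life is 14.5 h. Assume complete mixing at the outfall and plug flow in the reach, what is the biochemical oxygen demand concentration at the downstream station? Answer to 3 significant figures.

8.90 mg/L

After mixing, C = (3520·1.400 + 346.0·180.0) / 3866 = 67210/3866 = 17.38 mg/L.
Half-life 14.5 h → k = ln 2 / 14.5 = 0.04780 h⁻¹ = 1.147 d⁻¹.
After decay, C = 17.38 × e^(−kt) = 17.38 × 0.5121 = 8.902 mg/L.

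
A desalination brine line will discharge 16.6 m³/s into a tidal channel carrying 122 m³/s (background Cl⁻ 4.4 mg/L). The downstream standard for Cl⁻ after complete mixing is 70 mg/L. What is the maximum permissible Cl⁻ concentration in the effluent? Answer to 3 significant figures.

At the limit, (Qr·Cr + Qe·Cₑ)/(Qr + Qe) = 70:
Cₑ = (138.6·70 − 122.0·4.400) / 16.60 = 552.1 mg/L.

552 mg/L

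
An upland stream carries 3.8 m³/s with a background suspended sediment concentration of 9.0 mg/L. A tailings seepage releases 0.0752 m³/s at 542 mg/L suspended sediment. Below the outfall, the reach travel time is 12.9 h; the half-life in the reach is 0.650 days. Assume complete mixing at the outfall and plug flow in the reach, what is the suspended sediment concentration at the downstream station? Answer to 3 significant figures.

Mass balance: C = (3.800·9.000 + 0.07520·542.0) / 3.875 = 74.96/3.875 = 19.34 mg/L.
Half-life 0.650 d → k = ln 2 / 0.650 = 1.066 d⁻¹.
Applying C = C₀e^(−kt): 19.34 × 0.5637 = 10.90 mg/L.

10.9 mg/L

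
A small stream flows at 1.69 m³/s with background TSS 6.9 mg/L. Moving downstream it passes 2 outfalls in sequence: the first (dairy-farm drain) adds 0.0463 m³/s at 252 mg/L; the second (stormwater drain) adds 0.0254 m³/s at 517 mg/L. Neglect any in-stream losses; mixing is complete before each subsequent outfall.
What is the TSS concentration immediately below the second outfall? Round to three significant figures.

Below outfall 1: Q → 1.736 m³/s, C = (1.690·6.900 + 0.04630·252.0)/1.736 = 13.44 mg/L.
Below outfall 2: Q → 1.762 m³/s, C = (1.736·13.44 + 0.02540·517.0)/1.762 = 20.70 mg/L.

20.7 mg/L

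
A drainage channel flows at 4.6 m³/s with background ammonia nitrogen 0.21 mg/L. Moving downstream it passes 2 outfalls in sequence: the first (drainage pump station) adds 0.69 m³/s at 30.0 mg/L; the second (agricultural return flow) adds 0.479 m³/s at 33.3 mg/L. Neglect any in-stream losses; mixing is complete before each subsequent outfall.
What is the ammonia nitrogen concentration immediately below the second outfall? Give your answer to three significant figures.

6.52 mg/L

After outfall 1: Q = 4.600 + 0.6900 = 5.290 m³/s; C = (4.600·0.2100 + 0.6900·30.00)/5.290 = 4.096 mg/L.
After outfall 2: Q = 5.290 + 0.4790 = 5.769 m³/s; C = (5.290·4.096 + 0.4790·33.30)/5.769 = 6.520 mg/L.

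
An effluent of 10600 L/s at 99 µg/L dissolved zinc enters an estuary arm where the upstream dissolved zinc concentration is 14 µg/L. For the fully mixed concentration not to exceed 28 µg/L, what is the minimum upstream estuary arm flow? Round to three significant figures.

53800 L/s

Set C_mix = 28: (Q·14.00 + 10600·99.00) / (Q + 10600) = 28
→ Q = 10600·(99.00 − 28)/(28 − 14.00) = 53760 L/s.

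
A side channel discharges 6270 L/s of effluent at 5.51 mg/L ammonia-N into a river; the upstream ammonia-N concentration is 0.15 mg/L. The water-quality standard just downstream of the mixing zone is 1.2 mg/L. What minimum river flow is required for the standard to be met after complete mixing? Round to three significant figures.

25700 L/s

Set C_mix = 1.2: (Q·0.1500 + 6270·5.510) / (Q + 6270) = 1.2
→ Q = 6270·(5.510 − 1.2)/(1.2 − 0.1500) = 25740 L/s.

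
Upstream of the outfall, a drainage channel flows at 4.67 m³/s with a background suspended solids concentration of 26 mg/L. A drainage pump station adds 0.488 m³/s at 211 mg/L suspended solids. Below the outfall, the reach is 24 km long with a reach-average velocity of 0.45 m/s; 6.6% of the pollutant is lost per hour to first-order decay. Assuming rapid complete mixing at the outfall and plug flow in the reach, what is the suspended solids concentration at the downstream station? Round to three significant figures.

Mixed concentration C = ΣQC/ΣQ = (4.670·26.00 + 0.4880·211.0) / 5.158 = 224.4/5.158 = 43.50 mg/L.
Travel time t = 24·1000 / 0.45 = 53330 s = 14.81 h.
6.6%/h lost → k = −ln(1 − 0.066) = 0.06828 h⁻¹.
Applying C = C₀e^(−kt): 43.50 × 0.3637 = 15.82 mg/L.

15.8 mg/L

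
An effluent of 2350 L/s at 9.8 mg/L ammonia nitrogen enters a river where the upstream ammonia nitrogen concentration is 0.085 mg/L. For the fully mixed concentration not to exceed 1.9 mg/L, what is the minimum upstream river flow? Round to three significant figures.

Set C_mix = 1.9: (Q·0.08500 + 2350·9.800) / (Q + 2350) = 1.9
→ Q = 2350·(9.800 − 1.9)/(1.9 − 0.08500) = 10230 L/s.

10200 L/s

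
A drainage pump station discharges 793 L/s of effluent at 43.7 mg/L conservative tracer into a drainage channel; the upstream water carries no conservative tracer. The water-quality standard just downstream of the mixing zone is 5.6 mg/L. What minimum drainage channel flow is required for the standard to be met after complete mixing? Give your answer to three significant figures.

Set C_mix = 5.6: (Q·0 + 793.0·43.70) / (Q + 793.0) = 5.6
→ Q = 793.0·(43.70 − 5.6)/(5.6 − 0) = 5395 L/s.

5400 L/s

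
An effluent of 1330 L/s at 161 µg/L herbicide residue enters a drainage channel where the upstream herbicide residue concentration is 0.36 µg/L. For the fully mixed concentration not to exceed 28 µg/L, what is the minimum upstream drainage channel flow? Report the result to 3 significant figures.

6400 L/s

Set C_mix = 28: (Q·0.3600 + 1330·161.0) / (Q + 1330) = 28
→ Q = 1330·(161.0 − 28)/(28 − 0.3600) = 6400 L/s.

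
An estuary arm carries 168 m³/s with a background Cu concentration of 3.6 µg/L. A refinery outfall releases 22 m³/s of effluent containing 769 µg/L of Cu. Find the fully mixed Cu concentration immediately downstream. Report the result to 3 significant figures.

92.2 µg/L

Mass balance: C = (168.0·3.600 + 22.00·769.0) / 190.0 = 17520/190.0 = 92.23 µg/L.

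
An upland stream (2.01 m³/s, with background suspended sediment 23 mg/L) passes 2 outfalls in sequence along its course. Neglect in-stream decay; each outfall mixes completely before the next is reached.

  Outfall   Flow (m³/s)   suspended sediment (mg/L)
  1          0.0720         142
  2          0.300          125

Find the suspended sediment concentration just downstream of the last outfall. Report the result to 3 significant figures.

Outfall 1: combined Q = 2.082 m³/s; C = (2.010·23.00 + 0.07200·142.0)/2.082 = 27.12 mg/L.
Outfall 2: combined Q = 2.382 m³/s; C = (2.082·27.12 + 0.3000·125.0)/2.382 = 39.44 mg/L.

39.4 mg/L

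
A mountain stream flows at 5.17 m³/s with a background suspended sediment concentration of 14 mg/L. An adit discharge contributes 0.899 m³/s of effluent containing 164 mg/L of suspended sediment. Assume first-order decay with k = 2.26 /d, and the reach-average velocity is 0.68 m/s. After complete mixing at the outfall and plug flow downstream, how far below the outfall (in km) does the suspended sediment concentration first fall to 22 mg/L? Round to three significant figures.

Flow-weighted average: C = (5.170·14.00 + 0.8990·164.0) / 6.069 = 219.8/6.069 = 36.22 mg/L.
Set 36.22·exp(−k·t) = 22 → t = ln(36.22/22)/k = 19060 s = 5.294 h.
Distance = v·t = 0.68·19060 = 12960 m = 12.96 km.

13.0 km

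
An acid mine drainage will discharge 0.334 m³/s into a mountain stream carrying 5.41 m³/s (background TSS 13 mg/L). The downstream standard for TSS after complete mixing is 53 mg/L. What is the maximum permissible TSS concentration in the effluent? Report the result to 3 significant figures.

701 mg/L

At the limit, (Qr·Cr + Qe·Cₑ)/(Qr + Qe) = 53:
Cₑ = (5.744·53 − 5.410·13.00) / 0.3340 = 700.9 mg/L.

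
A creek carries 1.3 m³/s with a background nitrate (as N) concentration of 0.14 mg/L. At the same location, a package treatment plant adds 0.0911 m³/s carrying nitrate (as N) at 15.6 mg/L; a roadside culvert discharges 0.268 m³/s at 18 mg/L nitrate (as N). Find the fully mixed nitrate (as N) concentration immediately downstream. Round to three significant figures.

Mixed concentration C = ΣQC/ΣQ = (1.300·0.1400 + 0.09110·15.60 + 0.2680·18.00) / 1.659 = 6.427/1.659 = 3.874 mg/L.

3.87 mg/L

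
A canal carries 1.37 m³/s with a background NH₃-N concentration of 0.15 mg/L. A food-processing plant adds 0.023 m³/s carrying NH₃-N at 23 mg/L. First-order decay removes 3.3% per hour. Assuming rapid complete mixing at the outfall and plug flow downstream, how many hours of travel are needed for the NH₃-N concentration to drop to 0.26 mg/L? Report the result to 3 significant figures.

Conservation of mass: C = (1.370·0.1500 + 0.02300·23.00) / 1.393 = 0.7345/1.393 = 0.5273 mg/L.
3.3%/h lost → k = −ln(1 − 0.033) = 0.03356 h⁻¹.
0.5273·exp(−k·t) = 0.26 → t = ln(0.5273/0.26)/k = 75850 s = 21.07 h.

21.1 h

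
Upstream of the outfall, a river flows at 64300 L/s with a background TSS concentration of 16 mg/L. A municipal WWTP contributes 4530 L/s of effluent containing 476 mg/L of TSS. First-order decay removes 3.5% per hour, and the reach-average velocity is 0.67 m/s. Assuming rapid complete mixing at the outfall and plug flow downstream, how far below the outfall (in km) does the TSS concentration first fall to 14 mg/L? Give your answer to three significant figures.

Conservation of mass: C = (64300·16.00 + 4530·476.0) / 68830 = 3185000/68830 = 46.27 mg/L.
3.5%/h lost → k = −ln(1 − 0.035) = 0.03563 h⁻¹.
Set 46.27·exp(−k·t) = 14 → t = ln(46.27/14)/k = 120800 s = 33.56 h.
Distance = v·t = 0.67·120800 = 80940 m = 80.94 km.

80.9 km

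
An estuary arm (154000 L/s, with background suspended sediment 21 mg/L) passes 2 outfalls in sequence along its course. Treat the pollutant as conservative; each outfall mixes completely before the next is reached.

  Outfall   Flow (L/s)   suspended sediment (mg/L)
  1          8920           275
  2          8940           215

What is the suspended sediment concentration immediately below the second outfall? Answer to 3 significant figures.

Below outfall 1: Q → 162900 L/s, C = (154000·21.00 + 8920·275.0)/162900 = 34.91 mg/L.
Below outfall 2: Q → 171900 L/s, C = (162900·34.91 + 8940·215.0)/171900 = 44.27 mg/L.

44.3 mg/L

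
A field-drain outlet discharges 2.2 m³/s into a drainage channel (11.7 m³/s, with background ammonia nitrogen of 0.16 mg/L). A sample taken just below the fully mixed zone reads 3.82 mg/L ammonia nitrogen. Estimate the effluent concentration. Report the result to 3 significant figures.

Mass balance: 11.70·0.1600 + 2.200·Cₑ = 13.90·3.820
→ Cₑ = (13.90·3.820 − 11.70·0.1600) / 2.200 = 23.28 mg/L.

23.3 mg/L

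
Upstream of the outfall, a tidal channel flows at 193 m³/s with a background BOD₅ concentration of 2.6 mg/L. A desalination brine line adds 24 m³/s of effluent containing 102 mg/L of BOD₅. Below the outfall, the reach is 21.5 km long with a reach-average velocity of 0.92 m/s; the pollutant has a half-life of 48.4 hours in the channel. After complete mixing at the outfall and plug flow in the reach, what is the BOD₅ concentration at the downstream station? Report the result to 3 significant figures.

Mixed concentration C = ΣQC/ΣQ = (193.0·2.600 + 24.00·102.0) / 217.0 = 2950/217.0 = 13.59 mg/L.
Travel time t = 21.5·1000 / 0.92 = 23370 s = 6.492 h.
Half-life 48.4 h → k = ln 2 / 48.4 = 0.01432 h⁻¹ = 0.3437 d⁻¹.
First-order decay: C = 13.59·exp(−k·t) = 13.59·0.9112 = 12.39 mg/L.

12.4 mg/L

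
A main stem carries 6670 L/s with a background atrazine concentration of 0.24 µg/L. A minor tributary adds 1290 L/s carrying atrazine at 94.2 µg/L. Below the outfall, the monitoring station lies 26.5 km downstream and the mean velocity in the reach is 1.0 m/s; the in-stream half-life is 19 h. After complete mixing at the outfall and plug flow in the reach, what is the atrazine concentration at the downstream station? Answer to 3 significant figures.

Mixed concentration C = ΣQC/ΣQ = (6670·0.2400 + 1290·94.20) / 7960 = 123100/7960 = 15.47 µg/L.
Travel time t = 26.5·1000 / 1.0 = 26500 s = 7.361 h.
Half-life 19 h → k = ln 2 / 19 = 0.03648 h⁻¹ = 0.8756 d⁻¹.
After decay, C = 15.47 × e^(−kt) = 15.47 × 0.7645 = 11.82 µg/L.

11.8 µg/L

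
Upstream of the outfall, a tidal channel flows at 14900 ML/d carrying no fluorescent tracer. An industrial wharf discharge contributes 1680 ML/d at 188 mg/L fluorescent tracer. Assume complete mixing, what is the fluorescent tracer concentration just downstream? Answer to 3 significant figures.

Mass balance: C = (14900·0 + 1680·188.0) / 16580 = 315800/16580 = 19.05 mg/L.

19.0 mg/L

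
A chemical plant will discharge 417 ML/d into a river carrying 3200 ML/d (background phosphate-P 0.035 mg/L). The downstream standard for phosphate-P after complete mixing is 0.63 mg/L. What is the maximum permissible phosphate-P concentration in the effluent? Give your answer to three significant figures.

5.20 mg/L

At the limit, (Qr·Cr + Qe·Cₑ)/(Qr + Qe) = 0.63:
Cₑ = (3617·0.63 − 3200·0.03500) / 417.0 = 5.196 mg/L.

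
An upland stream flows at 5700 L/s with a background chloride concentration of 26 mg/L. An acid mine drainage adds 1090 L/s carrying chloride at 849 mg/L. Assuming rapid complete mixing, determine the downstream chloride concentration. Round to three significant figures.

Conservation of mass: C = (5700·26.00 + 1090·849.0) / 6790 = 1074000/6790 = 158.1 mg/L.

158 mg/L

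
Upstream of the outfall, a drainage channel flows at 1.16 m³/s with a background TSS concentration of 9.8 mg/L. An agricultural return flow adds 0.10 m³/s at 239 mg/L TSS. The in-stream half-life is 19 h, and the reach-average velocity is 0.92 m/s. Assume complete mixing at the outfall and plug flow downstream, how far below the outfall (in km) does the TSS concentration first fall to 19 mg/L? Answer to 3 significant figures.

After mixing, C = (1.160·9.800 + 0.1000·239.0) / 1.260 = 35.27/1.260 = 27.99 mg/L.
Half-life 19 h → k = ln 2 / 19 = 0.03648 h⁻¹ = 0.8756 d⁻¹.
Set 27.99·exp(−k·t) = 19 → t = ln(27.99/19)/k = 38230 s = 10.62 h.
Distance = v·t = 0.92·38230 = 35170 m = 35.17 km.

35.2 km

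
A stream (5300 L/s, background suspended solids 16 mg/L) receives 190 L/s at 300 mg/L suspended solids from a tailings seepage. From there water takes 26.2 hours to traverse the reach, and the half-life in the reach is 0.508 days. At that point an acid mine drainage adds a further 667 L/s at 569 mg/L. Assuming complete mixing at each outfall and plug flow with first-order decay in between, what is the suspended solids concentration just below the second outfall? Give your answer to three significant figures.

66.8 mg/L

Flow-weighted average: C = (5300·16.00 + 190.0·300.0) / 5490 = 141800/5490 = 25.83 mg/L; combined flow 5490 L/s.
Half-life 0.508 d → k = ln 2 / 0.508 = 1.364 d⁻¹.
First-order decay: C = 25.83·exp(−k·t) = 25.83·0.2255 = 5.824 mg/L.
At the second outfall, C = (5490·5.824 + 667.0·569.0) / (5490 + 667.0) = 66.83 mg/L.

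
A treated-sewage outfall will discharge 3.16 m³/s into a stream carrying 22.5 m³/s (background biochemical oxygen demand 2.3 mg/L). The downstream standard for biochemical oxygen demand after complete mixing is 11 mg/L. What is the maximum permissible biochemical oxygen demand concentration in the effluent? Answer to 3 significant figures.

72.9 mg/L

At the limit, (Qr·Cr + Qe·Cₑ)/(Qr + Qe) = 11:
Cₑ = (25.66·11 − 22.50·2.300) / 3.160 = 72.95 mg/L.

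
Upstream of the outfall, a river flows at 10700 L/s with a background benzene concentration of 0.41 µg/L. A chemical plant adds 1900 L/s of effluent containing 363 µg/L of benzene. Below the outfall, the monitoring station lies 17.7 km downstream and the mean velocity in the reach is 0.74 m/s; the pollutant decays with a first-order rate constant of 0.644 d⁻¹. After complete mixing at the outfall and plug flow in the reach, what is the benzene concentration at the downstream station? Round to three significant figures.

46.1 µg/L

Conservation of mass: C = (10700·0.4100 + 1900·363.0) / 12600 = 694100/12600 = 55.09 µg/L.
Travel time t = 17.7·1000 / 0.74 = 23920 s = 6.644 h.
After decay, C = 55.09 × e^(−kt) = 55.09 × 0.8367 = 46.09 µg/L.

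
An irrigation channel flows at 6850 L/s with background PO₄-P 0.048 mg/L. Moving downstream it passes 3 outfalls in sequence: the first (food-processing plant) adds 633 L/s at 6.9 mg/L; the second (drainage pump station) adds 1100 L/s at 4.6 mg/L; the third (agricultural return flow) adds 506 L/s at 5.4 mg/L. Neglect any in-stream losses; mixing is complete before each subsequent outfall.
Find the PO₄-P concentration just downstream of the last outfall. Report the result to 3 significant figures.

1.37 mg/L

Below outfall 1: Q → 7483 L/s, C = (6850·0.04800 + 633.0·6.900)/7483 = 0.6276 mg/L.
Below outfall 2: Q → 8583 L/s, C = (7483·0.6276 + 1100·4.600)/8583 = 1.137 mg/L.
Below outfall 3: Q → 9089 L/s, C = (8583·1.137 + 506.0·5.400)/9089 = 1.374 mg/L.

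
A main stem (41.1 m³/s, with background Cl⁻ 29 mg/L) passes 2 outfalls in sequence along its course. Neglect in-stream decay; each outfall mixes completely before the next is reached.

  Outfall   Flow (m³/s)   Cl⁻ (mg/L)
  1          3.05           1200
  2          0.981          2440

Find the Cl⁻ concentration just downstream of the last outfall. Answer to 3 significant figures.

Below outfall 1: Q → 44.15 m³/s, C = (41.10·29.00 + 3.050·1200)/44.15 = 109.9 mg/L.
Below outfall 2: Q → 45.13 m³/s, C = (44.15·109.9 + 0.9810·2440)/45.13 = 160.5 mg/L.

161 mg/L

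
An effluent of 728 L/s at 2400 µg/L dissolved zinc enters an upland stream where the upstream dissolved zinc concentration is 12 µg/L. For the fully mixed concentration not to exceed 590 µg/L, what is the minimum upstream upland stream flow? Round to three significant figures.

Set C_mix = 590: (Q·12.00 + 728.0·2400) / (Q + 728.0) = 590
→ Q = 728.0·(2400 − 590)/(590 − 12.00) = 2280 L/s.

2280 L/s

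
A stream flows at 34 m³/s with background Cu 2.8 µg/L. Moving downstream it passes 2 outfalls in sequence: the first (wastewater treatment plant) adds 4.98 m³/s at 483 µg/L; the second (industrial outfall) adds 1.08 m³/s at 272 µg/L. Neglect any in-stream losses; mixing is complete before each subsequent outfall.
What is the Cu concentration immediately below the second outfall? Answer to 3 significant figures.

69.8 µg/L

Below outfall 1: Q → 38.98 m³/s, C = (34.00·2.800 + 4.980·483.0)/38.98 = 64.15 µg/L.
Below outfall 2: Q → 40.06 m³/s, C = (38.98·64.15 + 1.080·272.0)/40.06 = 69.75 µg/L.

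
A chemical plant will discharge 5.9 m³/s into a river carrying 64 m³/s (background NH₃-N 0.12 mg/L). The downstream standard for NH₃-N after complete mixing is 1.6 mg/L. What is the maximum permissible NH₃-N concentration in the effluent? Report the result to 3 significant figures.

At the limit, (Qr·Cr + Qe·Cₑ)/(Qr + Qe) = 1.6:
Cₑ = (69.90·1.6 − 64.00·0.1200) / 5.900 = 17.65 mg/L.

17.7 mg/L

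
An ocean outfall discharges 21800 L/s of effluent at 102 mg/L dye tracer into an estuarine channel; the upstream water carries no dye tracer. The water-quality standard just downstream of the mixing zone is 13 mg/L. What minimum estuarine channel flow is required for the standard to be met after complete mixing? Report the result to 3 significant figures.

149000 L/s

Set C_mix = 13: (Q·0 + 21800·102.0) / (Q + 21800) = 13
→ Q = 21800·(102.0 − 13)/(13 − 0) = 149200 L/s.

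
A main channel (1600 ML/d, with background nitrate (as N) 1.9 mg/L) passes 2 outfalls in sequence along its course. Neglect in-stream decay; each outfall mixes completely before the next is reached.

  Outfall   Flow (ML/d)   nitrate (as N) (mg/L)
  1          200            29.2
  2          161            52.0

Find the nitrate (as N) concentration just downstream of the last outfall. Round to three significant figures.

8.80 mg/L

After outfall 1: Q = 1600 + 200.0 = 1800 ML/d; C = (1600·1.900 + 200.0·29.20)/1800 = 4.933 mg/L.
After outfall 2: Q = 1800 + 161.0 = 1961 ML/d; C = (1800·4.933 + 161.0·52.00)/1961 = 8.798 mg/L.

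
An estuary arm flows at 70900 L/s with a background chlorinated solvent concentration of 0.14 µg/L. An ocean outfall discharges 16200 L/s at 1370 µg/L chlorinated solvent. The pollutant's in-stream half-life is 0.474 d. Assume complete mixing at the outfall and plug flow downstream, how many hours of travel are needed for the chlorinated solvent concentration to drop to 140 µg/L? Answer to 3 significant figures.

9.84 h

Flow-weighted average: C = (70900·0.1400 + 16200·1370) / 87100 = 22200000/87100 = 254.9 µg/L.
Half-life 0.474 d → k = ln 2 / 0.474 = 1.462 d⁻¹.
254.9·exp(−k·t) = 140 → t = ln(254.9/140)/k = 35410 s = 9.836 h.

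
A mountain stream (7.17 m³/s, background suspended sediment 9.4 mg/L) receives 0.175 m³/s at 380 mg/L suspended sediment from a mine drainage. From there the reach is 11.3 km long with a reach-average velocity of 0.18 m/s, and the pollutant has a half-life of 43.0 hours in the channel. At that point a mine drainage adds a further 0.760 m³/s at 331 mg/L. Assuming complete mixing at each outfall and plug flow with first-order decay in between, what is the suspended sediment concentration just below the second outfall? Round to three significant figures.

43.5 mg/L

Mass balance: C = (7.170·9.400 + 0.1750·380.0) / 7.345 = 133.9/7.345 = 18.23 mg/L; combined flow 7.345 m³/s.
Travel time t = 11.3·1000 / 0.18 = 62780 s = 17.44 h.
Half-life 43.0 h → k = ln 2 / 43.0 = 0.01612 h⁻¹ = 0.3869 d⁻¹.
Decay over the reach: 18.23·exp(−kt) = 18.23·0.7550 = 13.76 mg/L.
At the second outfall, C = (7.345·13.76 + 0.7600·331.0) / (7.345 + 0.7600) = 43.51 mg/L.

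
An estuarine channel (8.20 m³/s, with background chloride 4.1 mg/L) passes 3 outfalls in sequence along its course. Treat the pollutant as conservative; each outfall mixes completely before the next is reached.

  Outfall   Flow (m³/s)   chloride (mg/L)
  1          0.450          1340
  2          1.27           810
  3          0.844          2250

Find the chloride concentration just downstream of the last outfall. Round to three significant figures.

331 mg/L

Outfall 1: combined Q = 8.650 m³/s; C = (8.200·4.100 + 0.4500·1340)/8.650 = 73.60 mg/L.
Outfall 2: combined Q = 9.920 m³/s; C = (8.650·73.60 + 1.270·810.0)/9.920 = 167.9 mg/L.
Outfall 3: combined Q = 10.76 m³/s; C = (9.920·167.9 + 0.8440·2250)/10.76 = 331.1 mg/L.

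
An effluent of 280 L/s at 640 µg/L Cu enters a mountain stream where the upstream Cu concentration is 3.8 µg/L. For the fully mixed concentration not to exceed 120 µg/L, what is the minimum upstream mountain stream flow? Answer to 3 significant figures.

1250 L/s

Set C_mix = 120: (Q·3.800 + 280.0·640.0) / (Q + 280.0) = 120
→ Q = 280.0·(640.0 − 120)/(120 − 3.800) = 1253 L/s.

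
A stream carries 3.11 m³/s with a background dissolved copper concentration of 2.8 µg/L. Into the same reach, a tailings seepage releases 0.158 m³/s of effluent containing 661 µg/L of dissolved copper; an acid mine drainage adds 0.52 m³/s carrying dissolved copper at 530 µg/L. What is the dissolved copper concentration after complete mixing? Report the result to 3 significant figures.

Mass balance: C = (3.110·2.800 + 0.1580·661.0 + 0.5200·530.0) / 3.788 = 388.7/3.788 = 102.6 µg/L.

103 µg/L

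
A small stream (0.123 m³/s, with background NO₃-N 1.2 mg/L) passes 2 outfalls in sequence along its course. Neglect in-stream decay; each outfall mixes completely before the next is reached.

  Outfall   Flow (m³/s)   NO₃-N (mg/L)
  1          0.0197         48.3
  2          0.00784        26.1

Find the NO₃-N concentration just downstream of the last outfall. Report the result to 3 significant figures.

8.66 mg/L

After outfall 1: Q = 0.1230 + 0.01970 = 0.1427 m³/s; C = (0.1230·1.200 + 0.01970·48.30)/0.1427 = 7.702 mg/L.
After outfall 2: Q = 0.1427 + 0.007840 = 0.1505 m³/s; C = (0.1427·7.702 + 0.007840·26.10)/0.1505 = 8.660 mg/L.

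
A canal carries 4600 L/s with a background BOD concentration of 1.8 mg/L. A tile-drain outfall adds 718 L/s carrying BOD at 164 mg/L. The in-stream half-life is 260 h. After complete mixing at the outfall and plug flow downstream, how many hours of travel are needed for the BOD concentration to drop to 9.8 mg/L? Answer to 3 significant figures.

331 h

Flow-weighted average: C = (4600·1.800 + 718.0·164.0) / 5318 = 126000/5318 = 23.70 mg/L.
Half-life 260 h → k = ln 2 / 260 = 0.002666 h⁻¹ = 0.06398 d⁻¹.
23.70·exp(−k·t) = 9.8 → t = ln(23.70/9.8)/k = 1192000 s = 331.2 h.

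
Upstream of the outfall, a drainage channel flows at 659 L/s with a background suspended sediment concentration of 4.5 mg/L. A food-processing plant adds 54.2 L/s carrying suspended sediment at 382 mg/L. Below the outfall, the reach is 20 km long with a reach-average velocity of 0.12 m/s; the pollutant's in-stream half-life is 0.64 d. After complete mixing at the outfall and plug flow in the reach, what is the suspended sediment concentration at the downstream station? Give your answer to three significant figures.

4.11 mg/L

Mixed concentration C = ΣQC/ΣQ = (659.0·4.500 + 54.20·382.0) / 713.2 = 23670/713.2 = 33.19 mg/L.
Travel time t = 20·1000 / 0.12 = 166700 s = 46.30 h.
Half-life 0.64 d → k = ln 2 / 0.64 = 1.083 d⁻¹.
After decay, C = 33.19 × e^(−kt) = 33.19 × 0.1238 = 4.108 mg/L.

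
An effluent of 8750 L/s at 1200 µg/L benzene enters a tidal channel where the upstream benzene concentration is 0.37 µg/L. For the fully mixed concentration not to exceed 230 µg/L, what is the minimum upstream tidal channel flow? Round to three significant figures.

37000 L/s

Set C_mix = 230: (Q·0.3700 + 8750·1200) / (Q + 8750) = 230
→ Q = 8750·(1200 − 230)/(230 − 0.3700) = 36960 L/s.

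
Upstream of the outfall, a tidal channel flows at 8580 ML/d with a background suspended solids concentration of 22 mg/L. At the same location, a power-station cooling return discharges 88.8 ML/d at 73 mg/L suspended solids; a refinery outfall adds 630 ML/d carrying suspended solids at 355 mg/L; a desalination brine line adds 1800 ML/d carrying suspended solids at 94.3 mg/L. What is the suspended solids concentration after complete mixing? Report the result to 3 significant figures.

53.0 mg/L

Mass balance: C = (8580·22.00 + 88.80·73.00 + 630.0·355.0 + 1800·94.30) / 11100 = 588600/11100 = 53.04 mg/L.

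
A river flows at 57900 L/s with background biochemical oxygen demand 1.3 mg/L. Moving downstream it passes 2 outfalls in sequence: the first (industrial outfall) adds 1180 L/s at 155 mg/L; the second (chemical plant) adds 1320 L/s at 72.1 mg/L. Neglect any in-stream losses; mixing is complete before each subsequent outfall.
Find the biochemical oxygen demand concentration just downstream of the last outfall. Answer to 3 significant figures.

Below outfall 1: Q → 59080 L/s, C = (57900·1.300 + 1180·155.0)/59080 = 4.370 mg/L.
Below outfall 2: Q → 60400 L/s, C = (59080·4.370 + 1320·72.10)/60400 = 5.850 mg/L.

5.85 mg/L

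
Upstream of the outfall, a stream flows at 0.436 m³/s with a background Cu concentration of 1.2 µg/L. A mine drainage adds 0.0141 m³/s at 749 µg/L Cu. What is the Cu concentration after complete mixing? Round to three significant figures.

24.6 µg/L

After mixing, C = (0.4360·1.200 + 0.01410·749.0) / 0.4501 = 11.08/0.4501 = 24.63 µg/L.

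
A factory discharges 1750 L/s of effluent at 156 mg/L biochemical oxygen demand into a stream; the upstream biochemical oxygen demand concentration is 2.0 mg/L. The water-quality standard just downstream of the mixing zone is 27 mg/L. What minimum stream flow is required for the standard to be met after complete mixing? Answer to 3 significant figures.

9030 L/s

Set C_mix = 27: (Q·2.000 + 1750·156.0) / (Q + 1750) = 27
→ Q = 1750·(156.0 − 27)/(27 − 2.000) = 9030 L/s.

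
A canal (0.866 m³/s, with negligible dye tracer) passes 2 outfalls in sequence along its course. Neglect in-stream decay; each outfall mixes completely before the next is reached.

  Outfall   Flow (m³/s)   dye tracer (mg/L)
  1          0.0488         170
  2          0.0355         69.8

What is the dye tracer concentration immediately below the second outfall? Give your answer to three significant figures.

Outfall 1: combined Q = 0.9148 m³/s; C = (0.8660·0 + 0.04880·170.0)/0.9148 = 9.069 mg/L.
Outfall 2: combined Q = 0.9503 m³/s; C = (0.9148·9.069 + 0.03550·69.80)/0.9503 = 11.34 mg/L.

11.3 mg/L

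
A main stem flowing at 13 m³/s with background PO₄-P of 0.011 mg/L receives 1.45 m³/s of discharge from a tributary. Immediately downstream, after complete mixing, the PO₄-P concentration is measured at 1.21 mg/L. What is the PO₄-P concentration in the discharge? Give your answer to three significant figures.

Mass balance: 13.00·0.01100 + 1.450·Cₑ = 14.45·1.210
→ Cₑ = (14.45·1.210 − 13.00·0.01100) / 1.450 = 11.96 mg/L.

12.0 mg/L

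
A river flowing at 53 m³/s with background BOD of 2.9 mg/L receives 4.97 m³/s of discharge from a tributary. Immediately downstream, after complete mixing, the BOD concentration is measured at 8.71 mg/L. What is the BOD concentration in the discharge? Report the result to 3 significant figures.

70.7 mg/L

Mass balance: 53.00·2.900 + 4.970·Cₑ = 57.97·8.710
→ Cₑ = (57.97·8.710 − 53.00·2.900) / 4.970 = 70.67 mg/L.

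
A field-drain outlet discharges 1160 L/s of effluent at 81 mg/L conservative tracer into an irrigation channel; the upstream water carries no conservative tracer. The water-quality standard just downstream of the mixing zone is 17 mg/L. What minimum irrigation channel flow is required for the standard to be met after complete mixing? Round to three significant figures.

Set C_mix = 17: (Q·0 + 1160·81.00) / (Q + 1160) = 17
→ Q = 1160·(81.00 − 17)/(17 − 0) = 4367 L/s.

4370 L/s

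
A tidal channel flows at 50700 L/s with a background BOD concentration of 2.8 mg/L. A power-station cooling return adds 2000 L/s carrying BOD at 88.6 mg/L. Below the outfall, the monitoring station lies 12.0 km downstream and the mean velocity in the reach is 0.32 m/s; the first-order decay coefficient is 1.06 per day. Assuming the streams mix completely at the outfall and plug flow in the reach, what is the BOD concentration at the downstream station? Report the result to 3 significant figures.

3.82 mg/L

Mixed concentration C = ΣQC/ΣQ = (50700·2.800 + 2000·88.60) / 52700 = 319200/52700 = 6.056 mg/L.
Travel time t = 12.0·1000 / 0.32 = 37500 s = 10.42 h.
After decay, C = 6.056 × e^(−kt) = 6.056 × 0.6312 = 3.823 mg/L.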